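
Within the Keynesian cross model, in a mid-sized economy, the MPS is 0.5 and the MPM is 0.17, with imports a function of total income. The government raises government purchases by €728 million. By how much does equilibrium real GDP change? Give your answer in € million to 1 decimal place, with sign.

MPC = 1 − MPS = 1 − 0.5 = 0.5.
Spending multiplier = 1/(1 − c + m) = 1/(1 − 0.5 + 0.17) = 1/0.67 ≈ 1.493.
ΔY = k × ΔG = (+€728 million) / 0.67 ≈ +€1,086.6 million.

+€1,086.6 million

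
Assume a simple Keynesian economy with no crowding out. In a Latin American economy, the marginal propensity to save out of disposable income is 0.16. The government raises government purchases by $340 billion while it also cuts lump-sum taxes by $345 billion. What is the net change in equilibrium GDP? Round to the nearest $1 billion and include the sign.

MPC = 1 − MPS = 1 − 0.16 = 0.84.
Expenditure multiplier = 1/(1 − MPC) = 1/(1 − 0.84) = 1/0.16 = 6.25.
ΔG contributes k·ΔG = (+$340 billion) / 0.16 = +$2,125 billion.
ΔT of −$345 billion changes first-round spending by −c·ΔT = +$289.8 billion, contributing k·(−c·ΔT) = (+$289.8 billion) / 0.16 ≈ +$1,811.3 billion.
Net ΔY = k(ΔG − c·ΔT) = (+$629.8 billion) / 0.16 ≈ +$3,936 billion.

+$3,936 billion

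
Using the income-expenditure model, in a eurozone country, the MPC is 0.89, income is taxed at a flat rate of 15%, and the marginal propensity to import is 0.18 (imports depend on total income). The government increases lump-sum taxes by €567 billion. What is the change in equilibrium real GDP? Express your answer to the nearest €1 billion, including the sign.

−€1,192 billion

A lump-sum tax change of +€567 billion shifts disposable income by −€567 billion; first-round consumption changes by −c × ΔT = −0.89 × (+€567 billion) = −€504.63 billion.
Expenditure multiplier = 1/(1 − c(1−t) + m) = 1/(1 − 0.89×0.85 + 0.18) = 1/0.4235 ≈ 2.361.
The tax multiplier is −c × k ≈ −2.102, so ΔY = k × (−c·ΔT) = (−€504.63 billion) / 0.4235 ≈ −€1,192 billion.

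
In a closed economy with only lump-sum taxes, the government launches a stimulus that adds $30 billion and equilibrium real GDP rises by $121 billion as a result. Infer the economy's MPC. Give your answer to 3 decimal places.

Implied spending multiplier k = ΔY/ΔG = 121/30 ≈ 4.0333.
Since k = 1/(1 − MPC), MPC = 1 − 1/k = 1 − ΔG/ΔY = 1 − 30/121 ≈ 0.752.

0.752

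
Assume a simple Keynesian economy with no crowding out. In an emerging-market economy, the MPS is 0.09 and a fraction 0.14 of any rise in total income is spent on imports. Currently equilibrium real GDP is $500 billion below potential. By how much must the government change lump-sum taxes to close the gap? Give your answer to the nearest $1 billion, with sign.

−$126 billion

MPC = 1 − MPS = 1 − 0.09 = 0.91.
Spending multiplier = 1/(1 − c + m) = 1/(1 − 0.91 + 0.14) = 1/0.23 ≈ 4.348.
Tax multiplier = −c·k = −0.91/0.23 ≈ −3.957. Need ΔY = +$500 billion, so ΔT = ΔY/(−c·k) = −(+$500 billion) × 0.23 / 0.91 ≈ −$126 billion.
The government should cut lump-sum taxes by $126 billion.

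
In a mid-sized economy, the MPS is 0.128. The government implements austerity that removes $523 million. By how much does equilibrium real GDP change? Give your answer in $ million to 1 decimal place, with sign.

MPC = 1 − MPS = 1 − 0.128 = 0.872.
Spending multiplier = 1/(1 − MPC) = 1/(1 − 0.872) = 1/0.128 ≈ 7.813.
ΔY = k × ΔG = (−$523 million) / 0.128 ≈ −$4,085.9 million.

−$4,085.9 million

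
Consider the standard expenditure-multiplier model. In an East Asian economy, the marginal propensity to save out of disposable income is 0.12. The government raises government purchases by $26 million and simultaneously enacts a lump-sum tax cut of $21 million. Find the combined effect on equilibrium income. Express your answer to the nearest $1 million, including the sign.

+$371 million

MPC = 1 − MPS = 1 − 0.12 = 0.88.
Expenditure multiplier = 1/(1 − MPC) = 1/(1 − 0.88) = 1/0.12 ≈ 8.333.
ΔG contributes k·ΔG = (+$26 million) / 0.12 ≈ +$216.7 million.
ΔT of −$21 million changes first-round spending by −c·ΔT = +$18.48 million, contributing k·(−c·ΔT) = (+$18.48 million) / 0.12 = +$154 million.
Net ΔY = k(ΔG − c·ΔT) = (+$44.48 million) / 0.12 ≈ +$371 million.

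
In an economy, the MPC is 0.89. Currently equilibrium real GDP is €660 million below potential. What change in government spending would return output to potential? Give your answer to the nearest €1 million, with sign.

Spending multiplier = 1/(1 − MPC) = 1/(1 − 0.89) = 1/0.11 ≈ 9.091.
Need ΔY = +€660 million, so ΔG = ΔY/k = (+€660 million) × 0.11 ≈ +€73 million.
The government should increase government spending by €73 million.

+€73 million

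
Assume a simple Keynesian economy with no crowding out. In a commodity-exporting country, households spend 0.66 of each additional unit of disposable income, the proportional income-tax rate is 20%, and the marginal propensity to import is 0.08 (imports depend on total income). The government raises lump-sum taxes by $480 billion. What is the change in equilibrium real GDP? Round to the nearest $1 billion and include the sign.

A lump-sum tax change of +$480 billion shifts disposable income by −$480 billion; first-round consumption changes by −c × ΔT = −0.66 × (+$480 billion) = −$316.8 billion.
Expenditure multiplier = 1/(1 − c(1−t) + m) = 1/(1 − 0.66×0.8 + 0.08) = 1/0.552 ≈ 1.812.
The tax multiplier is −c × k ≈ −1.196, so ΔY = k × (−c·ΔT) = (−$316.8 billion) / 0.552 ≈ −$574 billion.

−$574 billion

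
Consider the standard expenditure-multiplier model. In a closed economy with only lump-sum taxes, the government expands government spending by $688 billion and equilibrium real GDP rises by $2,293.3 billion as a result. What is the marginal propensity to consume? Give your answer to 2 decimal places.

Implied spending multiplier k = ΔY/ΔG = 2,293.3/688 ≈ 3.3333.
Since k = 1/(1 − MPC), MPC = 1 − 1/k = 1 − ΔG/ΔY = 1 − 688/2,293.3 ≈ 0.70.

0.70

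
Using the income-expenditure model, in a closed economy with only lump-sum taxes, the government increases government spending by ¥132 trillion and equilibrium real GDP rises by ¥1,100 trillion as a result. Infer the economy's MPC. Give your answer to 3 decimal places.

0.880

Implied spending multiplier k = ΔY/ΔG = 1,100/132 ≈ 8.3333.
Since k = 1/(1 − MPC), MPC = 1 − 1/k = 1 − ΔG/ΔY = 1 − 132/1,100 = 0.880.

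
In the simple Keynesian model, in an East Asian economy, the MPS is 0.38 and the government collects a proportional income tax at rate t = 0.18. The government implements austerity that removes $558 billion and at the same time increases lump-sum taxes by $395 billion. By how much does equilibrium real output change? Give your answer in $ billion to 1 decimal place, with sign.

−$1,633.2 billion

MPC = 1 − MPS = 1 − 0.38 = 0.62.
Expenditure multiplier = 1/(1 − c(1−t)) = 1/(1 − 0.62×0.82) = 1/0.4916 ≈ 2.034.
ΔG contributes k·ΔG = (−$558 billion) / 0.4916 ≈ −$1,135.1 billion.
ΔT of +$395 billion changes first-round spending by −c·ΔT = −$244.9 billion, contributing k·(−c·ΔT) = (−$244.9 billion) / 0.4916 ≈ −$498.2 billion.
Net ΔY = k(ΔG − c·ΔT) = (−$802.9 billion) / 0.4916 ≈ −$1,633.2 billion.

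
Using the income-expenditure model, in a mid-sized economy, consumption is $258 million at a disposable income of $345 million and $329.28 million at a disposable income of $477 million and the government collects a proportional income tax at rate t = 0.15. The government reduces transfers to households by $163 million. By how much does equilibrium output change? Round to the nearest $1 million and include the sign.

−$163 million

MPC = ΔC/ΔYd = (329.28 − 258)/(477 − 345) = 71.28/132 = 0.54.
The transfer change shifts disposable income by −$163 million, so first-round consumption changes by c·ΔTR = 0.54 × (−$163 million) = −$88.02 million.
Expenditure multiplier = 1/(1 − c(1−t)) = 1/(1 − 0.54×0.85) = 1/0.541 ≈ 1.848.
The transfer multiplier is c × k ≈ 0.998, so ΔY = k × (c·ΔTR) = (−$88.02 million) / 0.541 ≈ −$163 million.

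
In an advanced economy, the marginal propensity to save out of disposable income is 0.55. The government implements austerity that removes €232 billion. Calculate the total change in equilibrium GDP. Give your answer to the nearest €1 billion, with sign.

−€422 billion

MPC = 1 − MPS = 1 − 0.55 = 0.45.
Spending multiplier = 1/(1 − MPC) = 1/(1 − 0.45) = 1/0.55 ≈ 1.818.
ΔY = k × ΔG = (−€232 billion) / 0.55 ≈ −€422 billion.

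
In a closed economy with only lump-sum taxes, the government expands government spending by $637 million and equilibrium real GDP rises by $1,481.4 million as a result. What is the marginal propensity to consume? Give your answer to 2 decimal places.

0.57

Implied spending multiplier k = ΔY/ΔG = 1,481.4/637 ≈ 2.3256.
Since k = 1/(1 − MPC), MPC = 1 − 1/k = 1 − ΔG/ΔY = 1 − 637/1,481.4 ≈ 0.57.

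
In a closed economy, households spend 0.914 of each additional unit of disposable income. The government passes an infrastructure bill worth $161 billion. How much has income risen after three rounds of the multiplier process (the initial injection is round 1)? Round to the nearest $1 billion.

$443 billion

Round 1 adds ΔG = $161 billion; each later round is MPC = 0.914 times the previous.
After 3 rounds: 161 + 147.154 + 134.498756 = ΔG·(1 − c^3)/(1 − c) = 161 × (1 − 0.763551944)/0.086 ≈ $443 billion.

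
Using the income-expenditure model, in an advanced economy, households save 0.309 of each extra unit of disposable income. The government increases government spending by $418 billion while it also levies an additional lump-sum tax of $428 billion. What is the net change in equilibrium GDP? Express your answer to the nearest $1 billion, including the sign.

MPC = 1 − MPS = 1 − 0.309 = 0.691.
Expenditure multiplier = 1/(1 − MPC) = 1/(1 − 0.691) = 1/0.309 ≈ 3.236.
ΔG contributes k·ΔG = (+$418 billion) / 0.309 ≈ +$1,352.8 billion.
ΔT of +$428 billion changes first-round spending by −c·ΔT = −$295.748 billion, contributing k·(−c·ΔT) = (−$295.748 billion) / 0.309 ≈ −$957.1 billion.
Net ΔY = k(ΔG − c·ΔT) = (+$122.252 billion) / 0.309 ≈ +$396 billion.

+$396 billion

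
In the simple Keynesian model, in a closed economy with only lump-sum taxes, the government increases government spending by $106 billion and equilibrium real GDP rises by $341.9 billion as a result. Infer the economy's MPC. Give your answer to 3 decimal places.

Implied spending multiplier k = ΔY/ΔG = 341.9/106 ≈ 3.2255.
Since k = 1/(1 − MPC), MPC = 1 − 1/k = 1 − ΔG/ΔY = 1 − 106/341.9 ≈ 0.690.

0.690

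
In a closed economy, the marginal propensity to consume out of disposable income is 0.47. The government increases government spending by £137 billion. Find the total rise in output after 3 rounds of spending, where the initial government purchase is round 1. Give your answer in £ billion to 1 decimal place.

Round 1 adds ΔG = £137 billion; each later round is MPC = 0.47 times the previous.
After 3 rounds: 137 + 64.39 + 30.2633 = ΔG·(1 − c^3)/(1 − c) = 137 × (1 − 0.103823)/0.53 ≈ £231.7 billion.

£231.7 billion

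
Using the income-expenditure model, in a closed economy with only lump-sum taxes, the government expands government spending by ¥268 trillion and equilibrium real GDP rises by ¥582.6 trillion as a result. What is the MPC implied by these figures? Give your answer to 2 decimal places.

0.54

Implied spending multiplier k = ΔY/ΔG = 582.6/268 ≈ 2.1739.
Since k = 1/(1 − MPC), MPC = 1 − 1/k = 1 − ΔG/ΔY = 1 − 268/582.6 ≈ 0.54.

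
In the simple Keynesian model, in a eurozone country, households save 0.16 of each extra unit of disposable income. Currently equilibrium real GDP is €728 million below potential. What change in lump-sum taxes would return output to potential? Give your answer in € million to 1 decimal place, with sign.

−€138.7 million

MPC = 1 − MPS = 1 − 0.16 = 0.84.
Spending multiplier = 1/(1 − MPC) = 1/(1 − 0.84) = 1/0.16 = 6.25.
Tax multiplier = −c·k = −0.84/0.16 = −5.25. Need ΔY = +€728 million, so ΔT = ΔY/(−c·k) = −(+€728 million) × 0.16 / 0.84 ≈ −€138.7 million.
The government should cut lump-sum taxes by €138.7 million.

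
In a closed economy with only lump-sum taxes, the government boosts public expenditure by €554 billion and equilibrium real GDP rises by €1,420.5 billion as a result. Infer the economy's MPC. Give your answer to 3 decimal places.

0.610

Implied spending multiplier k = ΔY/ΔG = 1,420.5/554 ≈ 2.5641.
Since k = 1/(1 − MPC), MPC = 1 − 1/k = 1 − ΔG/ΔY = 1 − 554/1,420.5 ≈ 0.610.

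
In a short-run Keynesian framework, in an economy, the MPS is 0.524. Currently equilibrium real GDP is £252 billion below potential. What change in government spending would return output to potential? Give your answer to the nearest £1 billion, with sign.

+£132 billion

MPC = 1 − MPS = 1 − 0.524 = 0.476.
Spending multiplier = 1/(1 − MPC) = 1/(1 − 0.476) = 1/0.524 ≈ 1.908.
Need ΔY = +£252 billion, so ΔG = ΔY/k = (+£252 billion) × 0.524 ≈ +£132 billion.
The government should increase government spending by £132 billion.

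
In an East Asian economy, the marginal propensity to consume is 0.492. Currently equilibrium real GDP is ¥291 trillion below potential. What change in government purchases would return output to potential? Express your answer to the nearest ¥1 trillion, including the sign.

+¥148 trillion

Spending multiplier = 1/(1 − MPC) = 1/(1 − 0.492) = 1/0.508 ≈ 1.969.
Need ΔY = +¥291 trillion, so ΔG = ΔY/k = (+¥291 trillion) × 0.508 ≈ +¥148 trillion.
The government should increase government purchases by ¥148 trillion.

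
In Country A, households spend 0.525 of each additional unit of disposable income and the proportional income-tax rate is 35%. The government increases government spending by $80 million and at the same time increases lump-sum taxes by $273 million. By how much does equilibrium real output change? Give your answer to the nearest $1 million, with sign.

−$96 million

Expenditure multiplier = 1/(1 − c(1−t)) = 1/(1 − 0.525×0.65) = 1/0.65875 ≈ 1.518.
ΔG contributes k·ΔG = (+$80 million) / 0.65875 ≈ +$121.4 million.
ΔT of +$273 million changes first-round spending by −c·ΔT = −$143.325 million, contributing k·(−c·ΔT) = (−$143.325 million) / 0.65875 ≈ −$217.6 million.
Net ΔY = k(ΔG − c·ΔT) = (−$63.325 million) / 0.65875 ≈ −$96 million.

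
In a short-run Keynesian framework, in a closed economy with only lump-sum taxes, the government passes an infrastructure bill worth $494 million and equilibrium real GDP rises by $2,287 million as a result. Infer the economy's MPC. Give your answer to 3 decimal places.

0.784

Implied spending multiplier k = ΔY/ΔG = 2,287/494 ≈ 4.6296.
Since k = 1/(1 − MPC), MPC = 1 − 1/k = 1 − ΔG/ΔY = 1 − 494/2,287 ≈ 0.784.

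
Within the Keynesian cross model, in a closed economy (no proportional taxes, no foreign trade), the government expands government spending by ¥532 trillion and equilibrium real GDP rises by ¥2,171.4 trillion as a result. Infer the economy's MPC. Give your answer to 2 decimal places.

Implied spending multiplier k = ΔY/ΔG = 2,171.4/532 ≈ 4.0816.
Since k = 1/(1 − MPC), MPC = 1 − 1/k = 1 − ΔG/ΔY = 1 − 532/2,171.4 ≈ 0.75.

0.75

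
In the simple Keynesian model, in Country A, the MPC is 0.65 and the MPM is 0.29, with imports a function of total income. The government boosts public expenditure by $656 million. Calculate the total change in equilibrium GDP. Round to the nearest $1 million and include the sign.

Government-spending multiplier = 1/(1 − c + m) = 1/(1 − 0.65 + 0.29) = 1/0.64 ≈ 1.563.
ΔY = k × ΔG = (+$656 million) / 0.64 = +$1,025 million.

+$1,025 million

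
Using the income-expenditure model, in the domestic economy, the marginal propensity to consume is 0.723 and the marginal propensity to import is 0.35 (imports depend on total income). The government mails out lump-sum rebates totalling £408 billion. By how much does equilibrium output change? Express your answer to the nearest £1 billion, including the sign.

A lump-sum tax change of −£408 billion shifts disposable income by +£408 billion; first-round consumption changes by −c × ΔT = −0.723 × (−£408 billion) = +£294.984 billion.
Expenditure multiplier = 1/(1 − c + m) = 1/(1 − 0.723 + 0.35) = 1/0.627 ≈ 1.595.
The tax multiplier is −c × k ≈ −1.153, so ΔY = k × (−c·ΔT) = (+£294.984 billion) / 0.627 ≈ +£470 billion.

+£470 billion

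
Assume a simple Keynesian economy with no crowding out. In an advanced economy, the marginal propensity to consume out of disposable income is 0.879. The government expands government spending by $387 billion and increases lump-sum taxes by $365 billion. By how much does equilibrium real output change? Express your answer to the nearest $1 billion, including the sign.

+$547 billion

Expenditure multiplier = 1/(1 − MPC) = 1/(1 − 0.879) = 1/0.121 ≈ 8.264.
ΔG contributes k·ΔG = (+$387 billion) / 0.121 ≈ +$3,198.3 billion.
ΔT of +$365 billion changes first-round spending by −c·ΔT = −$320.835 billion, contributing k·(−c·ΔT) = (−$320.835 billion) / 0.121 ≈ −$2,651.5 billion.
Net ΔY = k(ΔG − c·ΔT) = (+$66.165 billion) / 0.121 ≈ +$547 billion.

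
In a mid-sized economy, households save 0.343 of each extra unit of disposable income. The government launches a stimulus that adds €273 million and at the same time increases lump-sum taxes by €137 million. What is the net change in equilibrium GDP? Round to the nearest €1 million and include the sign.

MPC = 1 − MPS = 1 − 0.343 = 0.657.
Expenditure multiplier = 1/(1 − MPC) = 1/(1 − 0.657) = 1/0.343 ≈ 2.915.
ΔG contributes k·ΔG = (+€273 million) / 0.343 ≈ +€795.9 million.
ΔT of +€137 million changes first-round spending by −c·ΔT = −€90.009 million, contributing k·(−c·ΔT) = (−€90.009 million) / 0.343 ≈ −€262.4 million.
Net ΔY = k(ΔG − c·ΔT) = (+€182.991 million) / 0.343 ≈ +€534 million.

+€534 million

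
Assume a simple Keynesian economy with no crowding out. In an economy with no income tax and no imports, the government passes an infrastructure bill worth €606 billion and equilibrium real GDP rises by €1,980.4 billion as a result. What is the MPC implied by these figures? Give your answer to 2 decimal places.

Implied spending multiplier k = ΔY/ΔG = 1,980.4/606 ≈ 3.268.
Since k = 1/(1 − MPC), MPC = 1 − 1/k = 1 − ΔG/ΔY = 1 − 606/1,980.4 ≈ 0.69.

0.69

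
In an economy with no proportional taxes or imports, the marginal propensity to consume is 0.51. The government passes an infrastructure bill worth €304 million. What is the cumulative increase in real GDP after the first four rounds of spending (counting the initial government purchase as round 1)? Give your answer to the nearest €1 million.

Round 1 adds ΔG = €304 million; each later round is MPC = 0.51 times the previous.
After 4 rounds: 304 + 155.04 + 79.0704 + 40.325904 = ΔG·(1 − c^4)/(1 − c) = 304 × (1 − 0.06765201)/0.49 ≈ €578 million.

€578 million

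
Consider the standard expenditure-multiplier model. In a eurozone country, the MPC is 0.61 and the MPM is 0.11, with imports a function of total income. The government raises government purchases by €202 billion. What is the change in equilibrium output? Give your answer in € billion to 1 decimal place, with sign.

Expenditure multiplier = 1/(1 − c + m) = 1/(1 − 0.61 + 0.11) = 1/0.5 = 2.
ΔY = k × ΔG = (+€202 billion) / 0.5 = +€404 billion.

+€404.0 billion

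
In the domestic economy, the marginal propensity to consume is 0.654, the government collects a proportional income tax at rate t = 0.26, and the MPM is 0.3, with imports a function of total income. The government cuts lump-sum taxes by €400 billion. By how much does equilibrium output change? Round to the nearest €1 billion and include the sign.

+€321 billion

A lump-sum tax change of −€400 billion shifts disposable income by +€400 billion; first-round consumption changes by −c × ΔT = −0.654 × (−€400 billion) = +€261.6 billion.
Expenditure multiplier = 1/(1 − c(1−t) + m) = 1/(1 − 0.654×0.74 + 0.3) = 1/0.81604 ≈ 1.225.
The tax multiplier is −c × k ≈ −0.801, so ΔY = k × (−c·ΔT) = (+€261.6 billion) / 0.81604 ≈ +€321 billion.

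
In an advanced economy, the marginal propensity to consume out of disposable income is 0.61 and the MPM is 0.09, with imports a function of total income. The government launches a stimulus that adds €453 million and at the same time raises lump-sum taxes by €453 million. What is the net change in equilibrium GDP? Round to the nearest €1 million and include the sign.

Expenditure multiplier = 1/(1 − c + m) = 1/(1 − 0.61 + 0.09) = 1/0.48 ≈ 2.083.
ΔG contributes k·ΔG = (+€453 million) / 0.48 ≈ +€943.8 million.
ΔT of +€453 million changes first-round spending by −c·ΔT = −€276.33 million, contributing k·(−c·ΔT) = (−€276.33 million) / 0.48 ≈ −€575.7 million.
Net ΔY = k(ΔG − c·ΔT) = (+€176.67 million) / 0.48 ≈ +€368 million.

+€368 million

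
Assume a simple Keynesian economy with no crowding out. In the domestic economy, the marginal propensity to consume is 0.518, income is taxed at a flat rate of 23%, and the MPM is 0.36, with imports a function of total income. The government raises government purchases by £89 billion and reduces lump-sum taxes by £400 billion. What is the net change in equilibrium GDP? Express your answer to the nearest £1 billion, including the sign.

Expenditure multiplier = 1/(1 − c(1−t) + m) = 1/(1 − 0.518×0.77 + 0.36) = 1/0.96114 ≈ 1.04.
ΔG contributes k·ΔG = (+£89 billion) / 0.96114 ≈ +£92.6 billion.
ΔT of −£400 billion changes first-round spending by −c·ΔT = +£207.2 billion, contributing k·(−c·ΔT) = (+£207.2 billion) / 0.96114 ≈ +£215.6 billion.
Net ΔY = k(ΔG − c·ΔT) = (+£296.2 billion) / 0.96114 ≈ +£308 billion.

+£308 billion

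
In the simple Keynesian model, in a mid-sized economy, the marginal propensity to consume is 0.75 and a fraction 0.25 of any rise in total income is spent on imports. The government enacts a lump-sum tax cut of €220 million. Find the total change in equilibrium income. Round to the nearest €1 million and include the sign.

+€330 million

A lump-sum tax change of −€220 million shifts disposable income by +€220 million; first-round consumption changes by −c × ΔT = −0.75 × (−€220 million) = +€165 million.
Expenditure multiplier = 1/(1 − c + m) = 1/(1 − 0.75 + 0.25) = 1/0.5 = 2.
The tax multiplier is −c × k = −1.5, so ΔY = k × (−c·ΔT) = (+€165 million) / 0.5 = +€330 million.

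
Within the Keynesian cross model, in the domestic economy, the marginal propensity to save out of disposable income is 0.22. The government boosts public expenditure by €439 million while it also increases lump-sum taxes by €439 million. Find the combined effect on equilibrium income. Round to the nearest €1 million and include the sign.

+€439 million

MPC = 1 − MPS = 1 − 0.22 = 0.78.
Expenditure multiplier = 1/(1 − MPC) = 1/(1 − 0.78) = 1/0.22 ≈ 4.545.
ΔG contributes k·ΔG = (+€439 million) / 0.22 ≈ +€1,995.5 million.
ΔT of +€439 million changes first-round spending by −c·ΔT = −€342.42 million, contributing k·(−c·ΔT) = (−€342.42 million) / 0.22 ≈ −€1,556.5 million.
With ΔG = ΔT and no other leakages, the balanced-budget multiplier is 1, so ΔY = ΔG = +€439 million.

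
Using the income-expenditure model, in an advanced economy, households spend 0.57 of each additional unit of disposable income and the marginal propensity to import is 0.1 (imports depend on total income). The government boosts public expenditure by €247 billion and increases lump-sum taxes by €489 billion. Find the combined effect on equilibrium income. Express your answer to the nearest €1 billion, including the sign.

Expenditure multiplier = 1/(1 − c + m) = 1/(1 − 0.57 + 0.1) = 1/0.53 ≈ 1.887.
ΔG contributes k·ΔG = (+€247 billion) / 0.53 ≈ +€466 billion.
ΔT of +€489 billion changes first-round spending by −c·ΔT = −€278.73 billion, contributing k·(−c·ΔT) = (−€278.73 billion) / 0.53 ≈ −€525.9 billion.
Net ΔY = k(ΔG − c·ΔT) = (−€31.73 billion) / 0.53 ≈ −€60 billion.

−€60 billion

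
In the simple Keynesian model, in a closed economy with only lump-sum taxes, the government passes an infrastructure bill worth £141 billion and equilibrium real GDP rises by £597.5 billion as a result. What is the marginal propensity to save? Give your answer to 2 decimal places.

0.24

Implied spending multiplier k = ΔY/ΔG = 597.5/141 ≈ 4.2376.
Since k = 1/(1 − MPC), MPC = 1 − 1/k = 1 − ΔG/ΔY = 1 − 141/597.5 ≈ 0.76.
MPS = 1 − MPC = 0.24.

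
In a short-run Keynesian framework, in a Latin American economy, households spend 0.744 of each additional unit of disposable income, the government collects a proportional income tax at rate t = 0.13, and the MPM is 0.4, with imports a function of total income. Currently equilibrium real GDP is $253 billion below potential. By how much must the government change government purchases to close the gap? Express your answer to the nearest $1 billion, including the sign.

Spending multiplier = 1/(1 − c(1−t) + m) = 1/(1 − 0.744×0.87 + 0.4) = 1/0.75272 ≈ 1.329.
Need ΔY = +$253 billion, so ΔG = ΔY/k = (+$253 billion) × 0.75272 ≈ +$190 billion.
The government should increase government purchases by $190 billion.

+$190 billion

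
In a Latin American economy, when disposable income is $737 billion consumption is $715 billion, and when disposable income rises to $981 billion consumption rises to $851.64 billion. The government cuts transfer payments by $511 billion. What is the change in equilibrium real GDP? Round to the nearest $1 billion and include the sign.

−$650 billion

MPC = ΔC/ΔYd = (851.64 − 715)/(981 − 737) = 136.64/244 = 0.56.
The transfer change shifts disposable income by −$511 billion, so first-round consumption changes by c·ΔTR = 0.56 × (−$511 billion) = −$286.16 billion.
Expenditure multiplier = 1/(1 − MPC) = 1/(1 − 0.56) = 1/0.44 ≈ 2.273.
The transfer multiplier is c × k ≈ 1.273, so ΔY = k × (c·ΔTR) = (−$286.16 billion) / 0.44 ≈ −$650 billion.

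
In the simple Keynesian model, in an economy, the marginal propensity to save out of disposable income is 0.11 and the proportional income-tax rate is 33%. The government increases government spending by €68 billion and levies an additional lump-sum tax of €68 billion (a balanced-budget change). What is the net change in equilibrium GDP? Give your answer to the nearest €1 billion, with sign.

MPC = 1 − MPS = 1 − 0.11 = 0.89.
Expenditure multiplier = 1/(1 − c(1−t)) = 1/(1 − 0.89×0.67) = 1/0.4037 ≈ 2.477.
ΔG contributes k·ΔG = (+€68 billion) / 0.4037 ≈ +€168.4 billion.
ΔT of +€68 billion changes first-round spending by −c·ΔT = −€60.52 billion, contributing k·(−c·ΔT) = (−€60.52 billion) / 0.4037 ≈ −€149.9 billion.
Net ΔY = k(ΔG − c·ΔT) = (+€7.48 billion) / 0.4037 ≈ +€19 billion.

+€19 billion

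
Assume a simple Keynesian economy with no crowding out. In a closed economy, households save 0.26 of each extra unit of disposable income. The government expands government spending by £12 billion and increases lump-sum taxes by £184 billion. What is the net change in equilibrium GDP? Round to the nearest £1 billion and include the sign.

−£478 billion

MPC = 1 − MPS = 1 − 0.26 = 0.74.
Expenditure multiplier = 1/(1 − MPC) = 1/(1 − 0.74) = 1/0.26 ≈ 3.846.
ΔG contributes k·ΔG = (+£12 billion) / 0.26 ≈ +£46.2 billion.
ΔT of +£184 billion changes first-round spending by −c·ΔT = −£136.16 billion, contributing k·(−c·ΔT) = (−£136.16 billion) / 0.26 ≈ −£523.7 billion.
Net ΔY = k(ΔG − c·ΔT) = (−£124.16 billion) / 0.26 ≈ −£478 billion.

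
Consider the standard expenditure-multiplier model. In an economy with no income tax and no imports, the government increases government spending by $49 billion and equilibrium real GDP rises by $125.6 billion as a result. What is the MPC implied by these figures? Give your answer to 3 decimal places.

0.610

Implied spending multiplier k = ΔY/ΔG = 125.6/49 ≈ 2.5633.
Since k = 1/(1 − MPC), MPC = 1 − 1/k = 1 − ΔG/ΔY = 1 − 49/125.6 ≈ 0.610.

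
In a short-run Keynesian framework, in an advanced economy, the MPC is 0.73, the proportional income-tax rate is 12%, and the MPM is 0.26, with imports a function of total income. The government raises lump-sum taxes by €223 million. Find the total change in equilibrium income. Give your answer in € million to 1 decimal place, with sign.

−€263.6 million

A lump-sum tax change of +€223 million shifts disposable income by −€223 million; first-round consumption changes by −c × ΔT = −0.73 × (+€223 million) = −€162.79 million.
Expenditure multiplier = 1/(1 − c(1−t) + m) = 1/(1 − 0.73×0.88 + 0.26) = 1/0.6176 ≈ 1.619.
The tax multiplier is −c × k ≈ −1.182, so ΔY = k × (−c·ΔT) = (−€162.79 million) / 0.6176 ≈ −€263.6 million.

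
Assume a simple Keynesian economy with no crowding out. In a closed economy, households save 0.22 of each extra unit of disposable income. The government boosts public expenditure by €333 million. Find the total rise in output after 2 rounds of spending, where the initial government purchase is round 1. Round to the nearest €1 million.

€593 million

MPC = 1 − MPS = 1 − 0.22 = 0.78.
Round 1 adds ΔG = €333 million; each later round is MPC = 0.78 times the previous.
After 2 rounds: 333 + 259.74 = ΔG·(1 − c^2)/(1 − c) = 333 × (1 − 0.6084)/0.22 ≈ €593 million.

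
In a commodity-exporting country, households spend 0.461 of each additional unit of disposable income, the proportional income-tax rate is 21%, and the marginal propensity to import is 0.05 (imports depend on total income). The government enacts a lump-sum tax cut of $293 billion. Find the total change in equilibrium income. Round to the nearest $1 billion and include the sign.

A lump-sum tax change of −$293 billion shifts disposable income by +$293 billion; first-round consumption changes by −c × ΔT = −0.461 × (−$293 billion) = +$135.073 billion.
Expenditure multiplier = 1/(1 − c(1−t) + m) = 1/(1 − 0.461×0.79 + 0.05) = 1/0.68581 ≈ 1.458.
The tax multiplier is −c × k ≈ −0.672, so ΔY = k × (−c·ΔT) = (+$135.073 billion) / 0.68581 ≈ +$197 billion.

+$197 billion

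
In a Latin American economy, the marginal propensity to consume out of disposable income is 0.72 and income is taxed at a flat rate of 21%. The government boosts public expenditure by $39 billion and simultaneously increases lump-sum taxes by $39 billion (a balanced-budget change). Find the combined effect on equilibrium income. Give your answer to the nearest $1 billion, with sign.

Expenditure multiplier = 1/(1 − c(1−t)) = 1/(1 − 0.72×0.79) = 1/0.4312 ≈ 2.319.
ΔG contributes k·ΔG = (+$39 billion) / 0.4312 ≈ +$90.4 billion.
ΔT of +$39 billion changes first-round spending by −c·ΔT = −$28.08 billion, contributing k·(−c·ΔT) = (−$28.08 billion) / 0.4312 ≈ −$65.1 billion.
Net ΔY = k(ΔG − c·ΔT) = (+$10.92 billion) / 0.4312 ≈ +$25 billion.

+$25 billion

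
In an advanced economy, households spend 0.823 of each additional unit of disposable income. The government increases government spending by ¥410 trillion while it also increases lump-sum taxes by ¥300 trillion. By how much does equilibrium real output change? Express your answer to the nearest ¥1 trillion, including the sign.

+¥921 trillion

Expenditure multiplier = 1/(1 − MPC) = 1/(1 − 0.823) = 1/0.177 ≈ 5.65.
ΔG contributes k·ΔG = (+¥410 trillion) / 0.177 ≈ +¥2,316.4 trillion.
ΔT of +¥300 trillion changes first-round spending by −c·ΔT = −¥246.9 trillion, contributing k·(−c·ΔT) = (−¥246.9 trillion) / 0.177 ≈ −¥1,394.9 trillion.
Net ΔY = k(ΔG − c·ΔT) = (+¥163.1 trillion) / 0.177 ≈ +¥921 trillion.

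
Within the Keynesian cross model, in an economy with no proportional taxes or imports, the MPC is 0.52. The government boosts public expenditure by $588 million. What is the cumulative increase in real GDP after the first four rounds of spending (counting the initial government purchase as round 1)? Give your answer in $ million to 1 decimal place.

$1,135.4 million

Round 1 adds ΔG = $588 million; each later round is MPC = 0.52 times the previous.
After 4 rounds: 588 + 305.76 + 158.9952 + 82.677504 = ΔG·(1 − c^4)/(1 − c) = 588 × (1 − 0.07311616)/0.48 ≈ $1,135.4 million.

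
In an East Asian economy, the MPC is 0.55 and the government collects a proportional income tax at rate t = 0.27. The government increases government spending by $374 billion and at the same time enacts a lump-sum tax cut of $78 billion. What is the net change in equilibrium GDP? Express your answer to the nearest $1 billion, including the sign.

+$697 billion

Expenditure multiplier = 1/(1 − c(1−t)) = 1/(1 − 0.55×0.73) = 1/0.5985 ≈ 1.671.
ΔG contributes k·ΔG = (+$374 billion) / 0.5985 ≈ +$624.9 billion.
ΔT of −$78 billion changes first-round spending by −c·ΔT = +$42.9 billion, contributing k·(−c·ΔT) = (+$42.9 billion) / 0.5985 ≈ +$71.7 billion.
Net ΔY = k(ΔG − c·ΔT) = (+$416.9 billion) / 0.5985 ≈ +$697 billion.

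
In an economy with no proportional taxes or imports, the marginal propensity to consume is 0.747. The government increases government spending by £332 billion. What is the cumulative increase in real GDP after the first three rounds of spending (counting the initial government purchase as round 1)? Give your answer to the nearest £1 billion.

Round 1 adds ΔG = £332 billion; each later round is MPC = 0.747 times the previous.
After 3 rounds: 332 + 248.004 + 185.258988 = ΔG·(1 − c^3)/(1 − c) = 332 × (1 − 0.416832723)/0.253 ≈ £765 billion.

£765 billion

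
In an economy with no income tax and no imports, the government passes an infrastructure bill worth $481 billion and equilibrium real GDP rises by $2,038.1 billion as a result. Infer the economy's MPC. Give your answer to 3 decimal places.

0.764

Implied spending multiplier k = ΔY/ΔG = 2,038.1/481 ≈ 4.2372.
Since k = 1/(1 − MPC), MPC = 1 − 1/k = 1 − ΔG/ΔY = 1 − 481/2,038.1 ≈ 0.764.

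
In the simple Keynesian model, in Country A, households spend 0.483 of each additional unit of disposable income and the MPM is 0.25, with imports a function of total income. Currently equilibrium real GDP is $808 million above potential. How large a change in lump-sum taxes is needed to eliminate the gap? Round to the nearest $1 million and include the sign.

+$1,283 million

Spending multiplier = 1/(1 − c + m) = 1/(1 − 0.483 + 0.25) = 1/0.767 ≈ 1.304.
Tax multiplier = −c·k = −0.483/0.767 ≈ −0.63. Need ΔY = −$808 million, so ΔT = ΔY/(−c·k) = −(−$808 million) × 0.767 / 0.483 ≈ +$1,283 million.
The government should raise lump-sum taxes by $1,283 million.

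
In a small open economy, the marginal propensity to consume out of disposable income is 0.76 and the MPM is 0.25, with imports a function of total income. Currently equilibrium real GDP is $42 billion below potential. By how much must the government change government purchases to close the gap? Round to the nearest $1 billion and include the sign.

+$21 billion

Spending multiplier = 1/(1 − c + m) = 1/(1 − 0.76 + 0.25) = 1/0.49 ≈ 2.041.
Need ΔY = +$42 billion, so ΔG = ΔY/k = (+$42 billion) × 0.49 ≈ +$21 billion.
The government should increase government purchases by $21 billion.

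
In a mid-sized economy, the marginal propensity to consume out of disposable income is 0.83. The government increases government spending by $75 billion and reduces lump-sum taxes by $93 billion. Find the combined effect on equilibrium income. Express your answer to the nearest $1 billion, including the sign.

+$895 billion

Expenditure multiplier = 1/(1 − MPC) = 1/(1 − 0.83) = 1/0.17 ≈ 5.882.
ΔG contributes k·ΔG = (+$75 billion) / 0.17 ≈ +$441.2 billion.
ΔT of −$93 billion changes first-round spending by −c·ΔT = +$77.19 billion, contributing k·(−c·ΔT) = (+$77.19 billion) / 0.17 ≈ +$454.1 billion.
Net ΔY = k(ΔG − c·ΔT) = (+$152.19 billion) / 0.17 ≈ +$895 billion.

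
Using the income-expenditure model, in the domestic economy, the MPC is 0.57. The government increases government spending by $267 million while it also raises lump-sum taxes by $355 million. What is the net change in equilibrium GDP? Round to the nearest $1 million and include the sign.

+$150 million

Expenditure multiplier = 1/(1 − MPC) = 1/(1 − 0.57) = 1/0.43 ≈ 2.326.
ΔG contributes k·ΔG = (+$267 million) / 0.43 ≈ +$620.9 million.
ΔT of +$355 million changes first-round spending by −c·ΔT = −$202.35 million, contributing k·(−c·ΔT) = (−$202.35 million) / 0.43 ≈ −$470.6 million.
Net ΔY = k(ΔG − c·ΔT) = (+$64.65 million) / 0.43 ≈ +$150 million.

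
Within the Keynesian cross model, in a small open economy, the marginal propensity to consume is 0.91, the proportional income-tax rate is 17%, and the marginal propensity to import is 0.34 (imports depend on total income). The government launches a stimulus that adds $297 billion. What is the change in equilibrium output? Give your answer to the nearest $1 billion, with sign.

Spending multiplier = 1/(1 − c(1−t) + m) = 1/(1 − 0.91×0.83 + 0.34) = 1/0.5847 ≈ 1.71.
ΔY = k × ΔG = (+$297 billion) / 0.5847 ≈ +$508 billion.

+$508 billion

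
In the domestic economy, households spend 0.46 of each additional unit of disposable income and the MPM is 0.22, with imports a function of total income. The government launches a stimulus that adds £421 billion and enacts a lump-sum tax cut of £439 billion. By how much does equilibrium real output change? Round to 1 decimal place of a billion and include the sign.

Expenditure multiplier = 1/(1 − c + m) = 1/(1 − 0.46 + 0.22) = 1/0.76 ≈ 1.316.
ΔG contributes k·ΔG = (+£421 billion) / 0.76 ≈ +£553.9 billion.
ΔT of −£439 billion changes first-round spending by −c·ΔT = +£201.94 billion, contributing k·(−c·ΔT) = (+£201.94 billion) / 0.76 ≈ +£265.7 billion.
Net ΔY = k(ΔG − c·ΔT) = (+£622.94 billion) / 0.76 ≈ +£819.7 billion.

+£819.7 billion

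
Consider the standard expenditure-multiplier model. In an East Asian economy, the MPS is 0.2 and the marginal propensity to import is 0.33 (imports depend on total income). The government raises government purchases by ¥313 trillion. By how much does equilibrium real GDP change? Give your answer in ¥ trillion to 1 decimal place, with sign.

+¥590.6 trillion

MPC = 1 − MPS = 1 − 0.2 = 0.8.
Government-spending multiplier = 1/(1 − c + m) = 1/(1 − 0.8 + 0.33) = 1/0.53 ≈ 1.887.
ΔY = k × ΔG = (+¥313 trillion) / 0.53 ≈ +¥590.6 trillion.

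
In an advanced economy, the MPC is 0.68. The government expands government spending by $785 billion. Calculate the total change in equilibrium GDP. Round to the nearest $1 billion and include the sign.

Government-spending multiplier = 1/(1 − MPC) = 1/(1 − 0.68) = 1/0.32 = 3.125.
ΔY = k × ΔG = (+$785 billion) / 0.32 ≈ +$2,453 billion.

+$2,453 billion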